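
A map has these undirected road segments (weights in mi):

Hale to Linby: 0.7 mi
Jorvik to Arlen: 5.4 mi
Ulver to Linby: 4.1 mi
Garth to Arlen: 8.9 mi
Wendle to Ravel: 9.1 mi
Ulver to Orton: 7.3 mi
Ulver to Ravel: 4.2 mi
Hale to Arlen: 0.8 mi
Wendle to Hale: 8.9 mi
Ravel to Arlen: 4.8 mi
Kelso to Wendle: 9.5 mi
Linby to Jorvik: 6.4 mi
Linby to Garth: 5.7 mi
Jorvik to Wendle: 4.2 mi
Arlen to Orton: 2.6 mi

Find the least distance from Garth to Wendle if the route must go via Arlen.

Best Garth to Arlen: Garth–Linby–Hale–Arlen costing 7.2
Best Arlen to Wendle: Arlen–Jorvik–Wendle costing 9.6
Total via Arlen: 7.2 + 9.6 = 16.8 mi.

16.8 mi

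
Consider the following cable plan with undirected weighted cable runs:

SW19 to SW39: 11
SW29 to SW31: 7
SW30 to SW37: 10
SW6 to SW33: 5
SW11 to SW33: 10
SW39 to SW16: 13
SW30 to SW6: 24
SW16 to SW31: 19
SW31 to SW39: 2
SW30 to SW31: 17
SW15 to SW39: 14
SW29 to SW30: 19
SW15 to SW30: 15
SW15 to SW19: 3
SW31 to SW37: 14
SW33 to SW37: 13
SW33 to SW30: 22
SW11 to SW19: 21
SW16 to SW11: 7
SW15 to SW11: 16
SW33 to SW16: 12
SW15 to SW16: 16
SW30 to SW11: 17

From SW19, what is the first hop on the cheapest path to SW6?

Candidate routes:
SW19–SW15–SW16–SW33–SW6: 3+16+12+5 = 36
SW19–SW11–SW33–SW6: 21+10+5 = 36
SW19–SW15–SW16–SW11–SW33–SW6: 3+16+7+10+5 = 41
SW19–SW15–SW11–SW33–SW6: 3+16+10+5 = 34
Cheapest is SW19–SW15–SW11–SW33–SW6 at 34.
So from SW19 the first move is to SW15.

SW15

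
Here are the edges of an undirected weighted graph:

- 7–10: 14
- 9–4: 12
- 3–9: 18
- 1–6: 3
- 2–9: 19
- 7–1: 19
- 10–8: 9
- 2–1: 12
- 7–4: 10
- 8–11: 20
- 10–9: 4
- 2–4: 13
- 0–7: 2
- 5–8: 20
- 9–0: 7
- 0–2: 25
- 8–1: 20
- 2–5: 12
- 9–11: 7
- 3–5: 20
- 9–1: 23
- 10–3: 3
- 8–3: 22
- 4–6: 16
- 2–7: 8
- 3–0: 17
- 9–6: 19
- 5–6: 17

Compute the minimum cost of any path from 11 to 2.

Settle nodes by increasing distance from 11:
11: 0
9: 7  (via 11)
10: 11  (via 9)
0: 14  (via 9)
3: 14  (via 10)
7: 16  (via 0)
4: 19  (via 9)
8: 20  (via 11)
2: 24  (via 7)
Shortest route: 11–9–0–7–2 = 24.

24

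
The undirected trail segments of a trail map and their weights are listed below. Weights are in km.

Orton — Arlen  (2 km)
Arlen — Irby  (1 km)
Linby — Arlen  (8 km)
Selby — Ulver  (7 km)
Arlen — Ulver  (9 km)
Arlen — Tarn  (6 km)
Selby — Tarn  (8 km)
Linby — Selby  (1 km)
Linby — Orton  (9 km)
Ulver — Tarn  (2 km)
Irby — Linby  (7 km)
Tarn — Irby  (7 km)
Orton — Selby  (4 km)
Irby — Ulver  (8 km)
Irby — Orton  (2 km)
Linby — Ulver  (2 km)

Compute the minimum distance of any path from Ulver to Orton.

Enumerating some paths:
Ulver - Irby - Orton: 8+2 = 10
Ulver - Tarn - Arlen - Orton: 2+6+2 = 10
Ulver - Linby - Selby - Orton: 2+1+4 = 7
The minimum is 7 km via Ulver - Linby - Selby - Orton.

7 km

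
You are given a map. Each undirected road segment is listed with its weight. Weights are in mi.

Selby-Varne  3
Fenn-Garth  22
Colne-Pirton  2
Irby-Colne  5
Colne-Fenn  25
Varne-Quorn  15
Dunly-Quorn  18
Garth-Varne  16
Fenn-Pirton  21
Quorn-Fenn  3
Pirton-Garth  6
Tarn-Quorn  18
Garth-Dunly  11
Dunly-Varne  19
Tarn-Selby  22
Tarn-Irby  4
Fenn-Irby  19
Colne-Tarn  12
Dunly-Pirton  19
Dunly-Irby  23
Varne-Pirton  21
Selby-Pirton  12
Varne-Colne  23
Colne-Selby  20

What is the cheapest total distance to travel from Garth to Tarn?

Enumerating some paths:
Garth → Pirton → Colne → Irby → Tarn: 6+2+5+4 = 17
Garth → Pirton → Colne → Tarn: 6+2+12 = 20
Cheapest is Garth → Pirton → Colne → Irby → Tarn at 17 mi.

17 mi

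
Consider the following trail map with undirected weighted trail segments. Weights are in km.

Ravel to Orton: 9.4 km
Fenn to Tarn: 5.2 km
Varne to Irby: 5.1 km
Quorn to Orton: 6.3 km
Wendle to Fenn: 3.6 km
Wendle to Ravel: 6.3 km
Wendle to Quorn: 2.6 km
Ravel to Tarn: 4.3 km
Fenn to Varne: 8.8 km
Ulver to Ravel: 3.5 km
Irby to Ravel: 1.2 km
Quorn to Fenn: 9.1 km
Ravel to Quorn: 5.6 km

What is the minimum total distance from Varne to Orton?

Shortest distances from Varne:
Varne: 0
Irby: 5.1  (via Varne)
Ravel: 6.3  (via Irby)
Fenn: 8.8  (via Varne)
Ulver: 9.8  (via Ravel)
Tarn: 10.6  (via Ravel)
Quorn: 11.9  (via Ravel)
Wendle: 12.4  (via Fenn)
Orton: 15.7  (via Ravel)
Shortest route: Varne → Irby → Ravel → Orton = 15.7 km.

15.7 km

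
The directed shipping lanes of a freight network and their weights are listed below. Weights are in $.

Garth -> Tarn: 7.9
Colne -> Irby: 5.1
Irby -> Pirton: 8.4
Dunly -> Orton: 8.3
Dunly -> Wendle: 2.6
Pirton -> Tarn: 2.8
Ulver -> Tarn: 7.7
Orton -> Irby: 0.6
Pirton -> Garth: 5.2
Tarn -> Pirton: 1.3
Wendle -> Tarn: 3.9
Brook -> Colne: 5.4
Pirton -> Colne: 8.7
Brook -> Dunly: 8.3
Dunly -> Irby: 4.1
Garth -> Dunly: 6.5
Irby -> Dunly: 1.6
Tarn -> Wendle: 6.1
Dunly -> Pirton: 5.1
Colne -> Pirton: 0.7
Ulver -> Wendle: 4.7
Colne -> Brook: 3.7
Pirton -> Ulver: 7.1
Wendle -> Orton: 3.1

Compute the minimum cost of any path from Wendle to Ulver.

Running Dijkstra from Wendle:
Wendle: 0
Orton: 3.1  (via Wendle)
Irby: 3.7  (via Orton)
Tarn: 3.9  (via Wendle)
Pirton: 5.2  (via Tarn)
Dunly: 5.3  (via Irby)
Garth: 10.4  (via Pirton)
Ulver: 12.3  (via Pirton)
Shortest route: Wendle–Tarn–Pirton–Ulver = $12.3.

$12.3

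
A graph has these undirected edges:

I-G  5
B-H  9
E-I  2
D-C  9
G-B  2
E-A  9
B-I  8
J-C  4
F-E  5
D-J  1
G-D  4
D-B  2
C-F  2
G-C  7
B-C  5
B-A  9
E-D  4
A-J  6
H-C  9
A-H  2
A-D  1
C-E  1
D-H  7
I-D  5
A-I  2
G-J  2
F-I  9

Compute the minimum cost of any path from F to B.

7

Enumerating some paths:
F - C - E - D - B: 2+1+4+2 = 9
F - C - J - D - B: 2+4+1+2 = 9
F - C - B: 2+5 = 7
The minimum is 7 via F - C - B.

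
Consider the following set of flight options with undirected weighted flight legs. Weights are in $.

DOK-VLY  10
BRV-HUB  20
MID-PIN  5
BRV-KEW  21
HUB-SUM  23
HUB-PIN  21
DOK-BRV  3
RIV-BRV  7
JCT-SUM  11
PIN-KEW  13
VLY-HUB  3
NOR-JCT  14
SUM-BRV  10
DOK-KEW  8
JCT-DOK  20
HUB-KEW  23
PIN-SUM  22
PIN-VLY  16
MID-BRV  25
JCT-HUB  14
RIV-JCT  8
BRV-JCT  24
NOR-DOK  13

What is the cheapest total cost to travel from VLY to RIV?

$20

Candidate routes:
VLY - HUB - JCT - RIV: 3+14+8 = 25
VLY - DOK - BRV - RIV: 10+3+7 = 20
The minimum is $20 via VLY - DOK - BRV - RIV.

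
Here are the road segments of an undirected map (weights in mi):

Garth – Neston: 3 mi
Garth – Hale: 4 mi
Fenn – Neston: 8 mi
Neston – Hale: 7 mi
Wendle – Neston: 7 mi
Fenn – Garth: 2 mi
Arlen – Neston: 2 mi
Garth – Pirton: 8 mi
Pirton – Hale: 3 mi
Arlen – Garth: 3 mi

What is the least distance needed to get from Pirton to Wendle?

17 mi

Settle nodes by increasing distance from Pirton:
Pirton: 0
Hale: 3  (via Pirton)
Garth: 7  (via Hale)
Fenn: 9  (via Garth)
Neston: 10  (via Hale)
Arlen: 10  (via Garth)
Wendle: 17  (via Neston)
Shortest route: Pirton → Hale → Neston → Wendle = 17 mi.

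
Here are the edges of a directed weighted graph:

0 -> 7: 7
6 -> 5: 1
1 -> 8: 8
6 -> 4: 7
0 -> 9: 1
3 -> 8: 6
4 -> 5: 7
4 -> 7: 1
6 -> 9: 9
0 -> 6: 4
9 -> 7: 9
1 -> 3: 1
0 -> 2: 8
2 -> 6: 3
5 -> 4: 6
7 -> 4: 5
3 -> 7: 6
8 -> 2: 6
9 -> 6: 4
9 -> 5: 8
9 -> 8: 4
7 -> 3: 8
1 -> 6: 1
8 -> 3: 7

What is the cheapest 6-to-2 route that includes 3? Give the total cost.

28

Best 6 to 3: 6 → 4 → 7 → 3 costing 16
Best 3 to 2: 3 → 8 → 2 costing 12
Total via 3: 16 + 12 = 28.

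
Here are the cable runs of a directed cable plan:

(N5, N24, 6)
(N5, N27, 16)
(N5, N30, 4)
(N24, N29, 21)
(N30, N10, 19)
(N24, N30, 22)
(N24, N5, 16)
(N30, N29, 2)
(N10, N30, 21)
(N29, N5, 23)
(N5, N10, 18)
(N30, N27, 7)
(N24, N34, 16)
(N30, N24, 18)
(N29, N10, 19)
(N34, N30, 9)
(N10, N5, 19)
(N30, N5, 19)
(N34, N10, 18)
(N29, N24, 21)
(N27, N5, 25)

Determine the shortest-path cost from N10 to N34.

41

Candidate routes:
N10 - N5 - N30 - N24 - N34: 19+4+18+16 = 57
N10 - N5 - N24 - N34: 19+6+16 = 41
N10 - N30 - N24 - N34: 21+18+16 = 55
The minimum is 41 via N10 - N5 - N24 - N34.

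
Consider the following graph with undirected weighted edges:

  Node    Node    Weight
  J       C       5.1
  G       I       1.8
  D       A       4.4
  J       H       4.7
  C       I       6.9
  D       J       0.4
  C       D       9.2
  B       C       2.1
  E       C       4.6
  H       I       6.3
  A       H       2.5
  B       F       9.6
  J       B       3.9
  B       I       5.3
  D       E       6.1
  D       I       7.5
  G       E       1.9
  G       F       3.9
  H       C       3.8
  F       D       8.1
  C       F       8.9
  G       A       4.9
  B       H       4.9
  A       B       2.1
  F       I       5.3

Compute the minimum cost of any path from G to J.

Enumerating some paths:
G–E–D–J: 1.9+6.1+0.4 = 8.4
G–I–D–J: 1.8+7.5+0.4 = 9.7
Cheapest is G–E–D–J at 8.4.

8.4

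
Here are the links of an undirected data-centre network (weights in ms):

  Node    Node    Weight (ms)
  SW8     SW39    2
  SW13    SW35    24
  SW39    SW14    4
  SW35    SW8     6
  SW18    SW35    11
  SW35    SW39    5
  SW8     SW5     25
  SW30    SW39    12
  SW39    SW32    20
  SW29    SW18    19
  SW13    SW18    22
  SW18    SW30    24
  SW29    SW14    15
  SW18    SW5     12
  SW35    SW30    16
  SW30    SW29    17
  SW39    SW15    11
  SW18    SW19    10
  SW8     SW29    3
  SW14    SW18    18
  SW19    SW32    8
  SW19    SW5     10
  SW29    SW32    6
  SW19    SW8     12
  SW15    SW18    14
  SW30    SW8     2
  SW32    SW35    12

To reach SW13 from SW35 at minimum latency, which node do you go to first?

SW13

Compare a few routes:
SW35 - SW18 - SW13: 11+22 = 33
SW35 - SW13: 24 = 24
SW35 - SW39 - SW14 - SW18 - SW13: 5+4+18+22 = 49
Cheapest is SW35 - SW13 at 24 ms.
So from SW35 the first move is to SW13.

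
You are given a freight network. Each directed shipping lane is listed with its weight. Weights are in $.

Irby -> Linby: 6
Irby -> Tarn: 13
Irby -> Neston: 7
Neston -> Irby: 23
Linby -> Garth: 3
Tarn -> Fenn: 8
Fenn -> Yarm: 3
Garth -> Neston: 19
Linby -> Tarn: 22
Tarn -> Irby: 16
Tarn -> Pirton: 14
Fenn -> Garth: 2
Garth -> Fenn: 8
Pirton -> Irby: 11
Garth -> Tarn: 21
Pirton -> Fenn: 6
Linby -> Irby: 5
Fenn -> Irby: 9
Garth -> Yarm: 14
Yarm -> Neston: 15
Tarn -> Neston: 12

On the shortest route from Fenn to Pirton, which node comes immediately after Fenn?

Irby

Enumerating some paths:
Fenn → Garth → Tarn → Pirton: 2+21+14 = 37
Fenn → Irby → Linby → Tarn → Pirton: 9+6+22+14 = 51
Fenn → Irby → Tarn → Pirton: 9+13+14 = 36
Cheapest is Fenn → Irby → Tarn → Pirton at $36.
So from Fenn the first move is to Irby.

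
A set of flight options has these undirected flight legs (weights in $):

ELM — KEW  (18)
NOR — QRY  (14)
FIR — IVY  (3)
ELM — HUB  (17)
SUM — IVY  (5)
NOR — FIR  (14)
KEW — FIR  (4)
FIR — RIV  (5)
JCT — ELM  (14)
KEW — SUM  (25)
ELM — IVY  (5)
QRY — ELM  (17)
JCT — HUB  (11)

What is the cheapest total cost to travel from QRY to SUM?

Running Dijkstra from QRY:
QRY: 0
NOR: 14  (via QRY)
ELM: 17  (via QRY)
IVY: 22  (via ELM)
FIR: 25  (via IVY)
SUM: 27  (via IVY)
Shortest route: QRY → ELM → IVY → SUM = $27.

$27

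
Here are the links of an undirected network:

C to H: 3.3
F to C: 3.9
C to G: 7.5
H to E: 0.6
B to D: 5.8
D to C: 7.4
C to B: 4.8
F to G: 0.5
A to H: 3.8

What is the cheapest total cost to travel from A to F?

11

Settle nodes by increasing distance from A:
A: 0
H: 3.8  (via A)
E: 4.4  (via H)
C: 7.1  (via H)
F: 11  (via C)
Shortest route: A → H → C → F = 11.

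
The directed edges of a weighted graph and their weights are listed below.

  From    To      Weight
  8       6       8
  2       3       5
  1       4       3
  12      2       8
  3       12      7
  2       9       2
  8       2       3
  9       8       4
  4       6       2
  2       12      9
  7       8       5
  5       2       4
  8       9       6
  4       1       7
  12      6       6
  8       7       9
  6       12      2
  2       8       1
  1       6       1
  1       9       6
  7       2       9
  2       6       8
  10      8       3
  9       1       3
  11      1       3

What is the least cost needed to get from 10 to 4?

Running Dijkstra from 10:
10: 0
8: 3  (via 10)
2: 6  (via 8)
9: 8  (via 2)
1: 11  (via 9)
3: 11  (via 2)
6: 11  (via 8)
7: 12  (via 8)
12: 13  (via 6)
4: 14  (via 1)
Shortest route: 10–8–2–9–1–4 = 14.

14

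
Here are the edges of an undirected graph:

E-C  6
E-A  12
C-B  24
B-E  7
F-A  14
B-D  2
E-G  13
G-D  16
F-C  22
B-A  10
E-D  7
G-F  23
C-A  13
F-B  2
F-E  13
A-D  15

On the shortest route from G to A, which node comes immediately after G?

E

Enumerating some paths:
G - E - B - A: 13+7+10 = 30
G - D - B - A: 16+2+10 = 28
G - E - A: 13+12 = 25
Cheapest is G - E - A at 25.
So from G the first move is to E.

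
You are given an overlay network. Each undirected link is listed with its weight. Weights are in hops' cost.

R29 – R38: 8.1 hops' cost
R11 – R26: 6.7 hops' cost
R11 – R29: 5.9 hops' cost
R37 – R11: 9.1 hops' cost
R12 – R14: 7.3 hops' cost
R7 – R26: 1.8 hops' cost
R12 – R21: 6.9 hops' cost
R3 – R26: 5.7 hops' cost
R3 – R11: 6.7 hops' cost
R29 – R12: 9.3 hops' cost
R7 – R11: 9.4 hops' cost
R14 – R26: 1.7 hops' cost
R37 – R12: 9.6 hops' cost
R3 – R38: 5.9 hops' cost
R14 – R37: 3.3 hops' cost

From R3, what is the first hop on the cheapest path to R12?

Compare a few routes:
R3 → R11 → R26 → R14 → R12: 6.7+6.7+1.7+7.3 = 22.4
R3 → R26 → R14 → R37 → R12: 5.7+1.7+3.3+9.6 = 20.3
R3 → R26 → R14 → R12: 5.7+1.7+7.3 = 14.7
R3 → R11 → R29 → R12: 6.7+5.9+9.3 = 21.9
The minimum is 14.7 hops' cost via R3 → R26 → R14 → R12.
So from R3 the first move is to R26.

R26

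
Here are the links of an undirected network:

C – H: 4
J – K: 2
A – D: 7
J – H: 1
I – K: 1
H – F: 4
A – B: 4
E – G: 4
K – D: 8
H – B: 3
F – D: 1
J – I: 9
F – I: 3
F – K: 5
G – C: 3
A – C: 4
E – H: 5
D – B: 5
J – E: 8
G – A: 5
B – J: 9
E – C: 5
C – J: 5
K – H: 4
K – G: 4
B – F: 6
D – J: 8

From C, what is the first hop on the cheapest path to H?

Compare a few routes:
C - E - H: 5+5 = 10
C - H: 4 = 4
C - J - H: 5+1 = 6
The minimum is 4 via C - H.
So from C the first move is to H.

H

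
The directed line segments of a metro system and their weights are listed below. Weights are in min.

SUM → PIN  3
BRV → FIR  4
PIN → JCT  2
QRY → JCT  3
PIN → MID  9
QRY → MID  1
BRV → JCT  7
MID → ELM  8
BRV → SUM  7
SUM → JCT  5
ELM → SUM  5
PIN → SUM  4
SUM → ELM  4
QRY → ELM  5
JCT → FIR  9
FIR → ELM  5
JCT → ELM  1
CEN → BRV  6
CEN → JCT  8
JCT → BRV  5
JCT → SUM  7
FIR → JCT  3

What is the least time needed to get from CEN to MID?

25 min

Enumerating some paths:
CEN - JCT - ELM - SUM - PIN - MID: 8+1+5+3+9 = 26
CEN - JCT - SUM - PIN - MID: 8+7+3+9 = 27
CEN - BRV - SUM - PIN - MID: 6+7+3+9 = 25
CEN - BRV - JCT - ELM - SUM - PIN - MID: 6+7+1+5+3+9 = 31
The minimum is 25 min via CEN - BRV - SUM - PIN - MID.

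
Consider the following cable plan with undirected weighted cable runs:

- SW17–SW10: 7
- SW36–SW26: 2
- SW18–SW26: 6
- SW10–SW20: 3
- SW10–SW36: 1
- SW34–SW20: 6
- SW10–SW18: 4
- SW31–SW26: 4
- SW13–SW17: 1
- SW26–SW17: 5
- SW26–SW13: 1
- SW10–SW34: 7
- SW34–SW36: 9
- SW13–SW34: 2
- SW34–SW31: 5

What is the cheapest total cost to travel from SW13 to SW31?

Settle nodes by increasing distance from SW13:
SW13: 0
SW26: 1  (via SW13)
SW17: 1  (via SW13)
SW34: 2  (via SW13)
SW36: 3  (via SW26)
SW10: 4  (via SW36)
SW31: 5  (via SW26)
Shortest route: SW13 → SW26 → SW31 = 5.

5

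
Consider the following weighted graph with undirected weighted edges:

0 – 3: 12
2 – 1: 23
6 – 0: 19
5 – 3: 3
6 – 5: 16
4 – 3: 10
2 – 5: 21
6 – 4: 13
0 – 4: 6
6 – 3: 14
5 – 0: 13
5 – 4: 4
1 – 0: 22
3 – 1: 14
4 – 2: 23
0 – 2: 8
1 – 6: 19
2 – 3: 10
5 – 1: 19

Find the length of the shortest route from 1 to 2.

23

Settle nodes by increasing distance from 1:
1: 0
3: 14  (via 1)
5: 17  (via 3)
6: 19  (via 1)
4: 21  (via 5)
0: 22  (via 1)
2: 23  (via 1)
Shortest route: 1 → 2 = 23.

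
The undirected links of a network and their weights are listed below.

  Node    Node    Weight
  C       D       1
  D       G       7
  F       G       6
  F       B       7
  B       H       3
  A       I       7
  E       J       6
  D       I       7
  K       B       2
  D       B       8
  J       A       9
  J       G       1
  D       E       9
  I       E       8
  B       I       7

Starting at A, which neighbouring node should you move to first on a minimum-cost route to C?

I

Compare a few routes:
A–I–B–D–C: 7+7+8+1 = 23
A–J–G–D–C: 9+1+7+1 = 18
A–I–D–C: 7+7+1 = 15
Cheapest is A–I–D–C at 15.
So from A the first move is to I.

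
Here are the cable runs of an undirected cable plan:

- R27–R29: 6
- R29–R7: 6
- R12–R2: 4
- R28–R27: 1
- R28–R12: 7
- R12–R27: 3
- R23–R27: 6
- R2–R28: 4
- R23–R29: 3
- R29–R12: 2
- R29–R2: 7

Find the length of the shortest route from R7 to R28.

Shortest distances from R7:
R7: 0
R29: 6  (via R7)
R12: 8  (via R29)
R23: 9  (via R29)
R27: 11  (via R12)
R28: 12  (via R27)
Shortest route: R7 → R29 → R12 → R27 → R28 = 12.

12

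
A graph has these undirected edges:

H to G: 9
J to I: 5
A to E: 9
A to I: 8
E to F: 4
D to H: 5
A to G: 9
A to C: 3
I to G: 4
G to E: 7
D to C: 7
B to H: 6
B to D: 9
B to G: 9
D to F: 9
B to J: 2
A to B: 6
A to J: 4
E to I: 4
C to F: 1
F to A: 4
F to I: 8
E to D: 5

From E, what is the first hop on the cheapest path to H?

Enumerating some paths:
E–G–H: 7+9 = 16
E–D–H: 5+5 = 10
Cheapest is E–D–H at 10.
So from E the first move is to D.

D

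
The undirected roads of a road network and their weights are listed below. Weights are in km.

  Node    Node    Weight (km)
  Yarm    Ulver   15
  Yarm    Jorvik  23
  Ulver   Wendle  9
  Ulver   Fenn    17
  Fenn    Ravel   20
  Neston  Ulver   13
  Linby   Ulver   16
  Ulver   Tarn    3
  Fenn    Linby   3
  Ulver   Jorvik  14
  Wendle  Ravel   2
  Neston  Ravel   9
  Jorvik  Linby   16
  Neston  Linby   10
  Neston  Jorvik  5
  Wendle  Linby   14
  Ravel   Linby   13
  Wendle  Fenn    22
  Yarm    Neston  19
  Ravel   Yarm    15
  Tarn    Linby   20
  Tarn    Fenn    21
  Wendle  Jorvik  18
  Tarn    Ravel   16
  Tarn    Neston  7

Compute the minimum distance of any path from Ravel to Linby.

Shortest distances from Ravel:
Ravel: 0
Wendle: 2  (via Ravel)
Neston: 9  (via Ravel)
Ulver: 11  (via Wendle)
Linby: 13  (via Ravel)
Shortest route: Ravel → Linby = 13 km.

13 km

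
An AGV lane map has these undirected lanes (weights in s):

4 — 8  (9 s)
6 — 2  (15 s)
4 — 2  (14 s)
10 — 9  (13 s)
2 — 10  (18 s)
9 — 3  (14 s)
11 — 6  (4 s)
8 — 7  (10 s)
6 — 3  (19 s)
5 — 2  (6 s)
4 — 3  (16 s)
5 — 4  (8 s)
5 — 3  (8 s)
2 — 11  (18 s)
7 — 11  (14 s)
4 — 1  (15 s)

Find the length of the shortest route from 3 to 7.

Candidate routes:
3 → 6 → 11 → 7: 19+4+14 = 37
3 → 5 → 2 → 11 → 7: 8+6+18+14 = 46
3 → 4 → 8 → 7: 16+9+10 = 35
3 → 5 → 2 → 6 → 11 → 7: 8+6+15+4+14 = 47
Cheapest is 3 → 4 → 8 → 7 at 35 s.

35 s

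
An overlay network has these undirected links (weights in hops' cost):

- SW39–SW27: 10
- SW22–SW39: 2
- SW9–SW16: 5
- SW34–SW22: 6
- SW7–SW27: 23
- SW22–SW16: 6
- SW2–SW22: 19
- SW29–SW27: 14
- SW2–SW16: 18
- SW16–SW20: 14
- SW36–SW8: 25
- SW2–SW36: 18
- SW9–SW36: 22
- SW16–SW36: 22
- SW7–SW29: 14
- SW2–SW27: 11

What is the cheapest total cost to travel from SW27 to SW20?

32 hops' cost

Candidate routes:
SW27 → SW2 → SW22 → SW16 → SW20: 11+19+6+14 = 50
SW27 → SW2 → SW16 → SW20: 11+18+14 = 43
SW27 → SW39 → SW22 → SW16 → SW20: 10+2+6+14 = 32
The minimum is 32 hops' cost via SW27 → SW39 → SW22 → SW16 → SW20.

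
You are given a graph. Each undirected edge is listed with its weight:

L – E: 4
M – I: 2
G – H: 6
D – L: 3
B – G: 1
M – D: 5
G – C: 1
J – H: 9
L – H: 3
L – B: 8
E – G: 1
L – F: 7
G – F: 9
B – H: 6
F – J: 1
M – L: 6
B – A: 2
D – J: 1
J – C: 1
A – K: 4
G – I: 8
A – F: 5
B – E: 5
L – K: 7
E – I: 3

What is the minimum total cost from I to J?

Settle nodes by increasing distance from I:
I: 0
M: 2  (via I)
E: 3  (via I)
G: 4  (via E)
B: 5  (via G)
C: 5  (via G)
J: 6  (via C)
Shortest route: I–E–G–C–J = 6.

6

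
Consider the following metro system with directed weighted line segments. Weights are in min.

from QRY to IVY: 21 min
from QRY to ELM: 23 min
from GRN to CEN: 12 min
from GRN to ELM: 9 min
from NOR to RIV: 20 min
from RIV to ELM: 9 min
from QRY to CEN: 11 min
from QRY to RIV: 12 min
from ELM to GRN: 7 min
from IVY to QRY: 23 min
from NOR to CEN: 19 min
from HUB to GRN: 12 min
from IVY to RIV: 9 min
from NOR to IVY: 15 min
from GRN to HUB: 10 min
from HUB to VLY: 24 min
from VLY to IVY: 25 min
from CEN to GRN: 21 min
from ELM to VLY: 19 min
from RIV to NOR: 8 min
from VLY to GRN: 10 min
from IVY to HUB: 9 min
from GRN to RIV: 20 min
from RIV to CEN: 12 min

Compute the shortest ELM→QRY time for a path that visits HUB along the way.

Best ELM to HUB: ELM–GRN–HUB costing 17
Shortest HUB→QRY: HUB–VLY–IVY–QRY = 72
Total via HUB: 17 + 72 = 89 min.

89 min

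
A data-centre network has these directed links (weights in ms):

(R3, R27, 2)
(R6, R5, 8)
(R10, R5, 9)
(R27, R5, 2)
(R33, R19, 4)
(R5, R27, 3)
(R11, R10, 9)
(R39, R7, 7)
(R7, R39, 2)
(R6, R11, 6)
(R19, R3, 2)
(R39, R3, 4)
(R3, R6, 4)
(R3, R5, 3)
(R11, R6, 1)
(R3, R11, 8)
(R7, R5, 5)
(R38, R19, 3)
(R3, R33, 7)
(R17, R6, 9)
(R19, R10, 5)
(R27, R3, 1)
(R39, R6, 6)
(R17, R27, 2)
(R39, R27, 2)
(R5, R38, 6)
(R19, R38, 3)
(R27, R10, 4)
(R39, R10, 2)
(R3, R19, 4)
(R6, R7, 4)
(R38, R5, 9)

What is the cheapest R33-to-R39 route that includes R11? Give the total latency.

Best R33 to R11: R33 → R19 → R3 → R11 costing 14
Best R11 to R39: R11 → R6 → R7 → R39 costing 7
Total via R11: 14 + 7 = 21 ms.

21 ms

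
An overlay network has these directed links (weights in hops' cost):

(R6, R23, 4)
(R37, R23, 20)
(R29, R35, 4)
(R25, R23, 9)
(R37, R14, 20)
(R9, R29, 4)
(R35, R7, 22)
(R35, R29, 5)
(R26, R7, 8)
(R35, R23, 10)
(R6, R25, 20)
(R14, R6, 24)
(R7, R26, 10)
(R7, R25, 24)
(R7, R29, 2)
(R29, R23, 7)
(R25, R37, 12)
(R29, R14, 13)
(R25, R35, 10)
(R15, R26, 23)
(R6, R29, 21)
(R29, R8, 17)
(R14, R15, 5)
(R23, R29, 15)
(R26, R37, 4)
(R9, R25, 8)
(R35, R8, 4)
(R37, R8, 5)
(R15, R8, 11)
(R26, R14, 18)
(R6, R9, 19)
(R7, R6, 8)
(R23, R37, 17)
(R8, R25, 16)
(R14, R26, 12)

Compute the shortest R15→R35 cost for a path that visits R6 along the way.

62 hops' cost

Shortest R15→R6: R15 → R26 → R7 → R6 = 39
Best R6 to R35: R6 → R23 → R29 → R35 costing 23
Total via R6: 39 + 23 = 62 hops' cost.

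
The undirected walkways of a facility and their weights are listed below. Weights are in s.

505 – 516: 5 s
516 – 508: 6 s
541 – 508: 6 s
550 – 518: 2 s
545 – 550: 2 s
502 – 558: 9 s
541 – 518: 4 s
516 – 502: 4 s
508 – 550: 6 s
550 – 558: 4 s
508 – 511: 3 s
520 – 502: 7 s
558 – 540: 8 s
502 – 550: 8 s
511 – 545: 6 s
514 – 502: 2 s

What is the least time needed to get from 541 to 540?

18 s

Enumerating some paths:
541 - 518 - 550 - 558 - 540: 4+2+4+8 = 18
541 - 508 - 550 - 558 - 540: 6+6+4+8 = 24
The minimum is 18 s via 541 - 518 - 550 - 558 - 540.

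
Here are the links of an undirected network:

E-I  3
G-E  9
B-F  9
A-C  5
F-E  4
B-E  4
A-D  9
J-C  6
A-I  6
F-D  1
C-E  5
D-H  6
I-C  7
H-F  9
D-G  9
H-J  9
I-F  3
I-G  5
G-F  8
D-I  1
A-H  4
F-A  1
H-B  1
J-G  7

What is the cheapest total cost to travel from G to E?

8

Enumerating some paths:
G → E: 9 = 9
G → I → E: 5+3 = 8
Cheapest is G → I → E at 8.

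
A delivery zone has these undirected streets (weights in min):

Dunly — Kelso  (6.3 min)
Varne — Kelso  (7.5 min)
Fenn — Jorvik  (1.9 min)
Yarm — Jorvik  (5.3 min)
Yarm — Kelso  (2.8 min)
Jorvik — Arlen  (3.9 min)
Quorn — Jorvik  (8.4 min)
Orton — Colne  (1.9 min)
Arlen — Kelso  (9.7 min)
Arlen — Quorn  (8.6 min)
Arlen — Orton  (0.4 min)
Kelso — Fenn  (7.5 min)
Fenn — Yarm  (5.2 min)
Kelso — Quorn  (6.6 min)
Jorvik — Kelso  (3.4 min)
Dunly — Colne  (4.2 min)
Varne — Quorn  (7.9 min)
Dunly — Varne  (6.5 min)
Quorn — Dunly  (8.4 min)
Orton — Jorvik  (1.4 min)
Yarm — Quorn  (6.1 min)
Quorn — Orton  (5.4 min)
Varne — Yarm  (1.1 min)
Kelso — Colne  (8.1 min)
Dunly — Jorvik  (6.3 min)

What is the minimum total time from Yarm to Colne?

8.6 min

Running Dijkstra from Yarm:
Yarm: 0
Varne: 1.1  (via Yarm)
Kelso: 2.8  (via Yarm)
Fenn: 5.2  (via Yarm)
Jorvik: 5.3  (via Yarm)
Quorn: 6.1  (via Yarm)
Orton: 6.7  (via Jorvik)
Arlen: 7.1  (via Orton)
Dunly: 7.6  (via Varne)
Colne: 8.6  (via Orton)
Shortest route: Yarm → Jorvik → Orton → Colne = 8.6 min.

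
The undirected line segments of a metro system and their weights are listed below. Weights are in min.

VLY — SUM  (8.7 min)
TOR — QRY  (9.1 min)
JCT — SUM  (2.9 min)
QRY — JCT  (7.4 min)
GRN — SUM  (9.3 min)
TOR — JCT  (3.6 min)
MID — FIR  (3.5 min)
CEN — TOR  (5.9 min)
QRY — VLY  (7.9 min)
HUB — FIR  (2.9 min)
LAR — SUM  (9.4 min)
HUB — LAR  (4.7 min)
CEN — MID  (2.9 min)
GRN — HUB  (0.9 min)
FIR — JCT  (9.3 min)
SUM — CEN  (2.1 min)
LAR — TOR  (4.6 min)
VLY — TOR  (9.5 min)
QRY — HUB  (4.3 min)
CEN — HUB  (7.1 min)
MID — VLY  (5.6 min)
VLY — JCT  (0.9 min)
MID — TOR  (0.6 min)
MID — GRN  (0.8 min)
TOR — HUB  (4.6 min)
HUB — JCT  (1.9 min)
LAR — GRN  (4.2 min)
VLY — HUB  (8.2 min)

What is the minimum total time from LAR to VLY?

7.5 min

Running Dijkstra from LAR:
LAR: 0
GRN: 4.2  (via LAR)
TOR: 4.6  (via LAR)
HUB: 4.7  (via LAR)
MID: 5  (via GRN)
JCT: 6.6  (via HUB)
VLY: 7.5  (via JCT)
Shortest route: LAR–HUB–JCT–VLY = 7.5 min.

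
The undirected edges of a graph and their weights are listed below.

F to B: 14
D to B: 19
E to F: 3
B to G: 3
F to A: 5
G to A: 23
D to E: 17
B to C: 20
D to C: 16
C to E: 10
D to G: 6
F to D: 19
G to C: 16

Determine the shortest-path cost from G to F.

17

Shortest distances from G:
G: 0
B: 3  (via G)
D: 6  (via G)
C: 16  (via G)
F: 17  (via B)
Shortest route: G–B–F = 17.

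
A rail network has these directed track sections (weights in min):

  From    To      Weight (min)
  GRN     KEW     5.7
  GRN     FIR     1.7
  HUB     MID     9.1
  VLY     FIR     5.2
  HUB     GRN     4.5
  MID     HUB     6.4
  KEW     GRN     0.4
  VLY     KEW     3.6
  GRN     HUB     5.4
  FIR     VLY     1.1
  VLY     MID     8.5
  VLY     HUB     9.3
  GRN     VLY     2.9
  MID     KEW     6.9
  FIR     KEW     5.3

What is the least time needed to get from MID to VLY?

Enumerating some paths:
MID - KEW - GRN - FIR - VLY: 6.9+0.4+1.7+1.1 = 10.1
MID - HUB - GRN - FIR - VLY: 6.4+4.5+1.7+1.1 = 13.7
MID - KEW - GRN - VLY: 6.9+0.4+2.9 = 10.2
MID - HUB - GRN - VLY: 6.4+4.5+2.9 = 13.8
The minimum is 10.1 min via MID - KEW - GRN - FIR - VLY.

10.1 min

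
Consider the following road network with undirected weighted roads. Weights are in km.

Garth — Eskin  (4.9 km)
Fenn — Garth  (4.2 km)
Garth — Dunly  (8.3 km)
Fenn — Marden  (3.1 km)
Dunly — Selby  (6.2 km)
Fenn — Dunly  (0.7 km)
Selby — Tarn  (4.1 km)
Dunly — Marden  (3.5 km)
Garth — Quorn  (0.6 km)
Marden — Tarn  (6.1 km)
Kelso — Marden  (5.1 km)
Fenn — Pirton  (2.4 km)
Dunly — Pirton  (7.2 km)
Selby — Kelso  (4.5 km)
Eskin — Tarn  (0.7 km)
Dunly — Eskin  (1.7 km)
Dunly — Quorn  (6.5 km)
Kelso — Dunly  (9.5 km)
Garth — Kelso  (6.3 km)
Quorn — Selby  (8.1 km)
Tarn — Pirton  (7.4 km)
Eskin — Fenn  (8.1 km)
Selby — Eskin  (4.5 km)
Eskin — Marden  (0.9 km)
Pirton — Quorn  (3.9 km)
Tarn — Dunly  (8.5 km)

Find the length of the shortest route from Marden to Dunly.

Settle nodes by increasing distance from Marden:
Marden: 0
Eskin: 0.9  (via Marden)
Tarn: 1.6  (via Eskin)
Dunly: 2.6  (via Eskin)
Shortest route: Marden → Eskin → Dunly = 2.6 km.

2.6 km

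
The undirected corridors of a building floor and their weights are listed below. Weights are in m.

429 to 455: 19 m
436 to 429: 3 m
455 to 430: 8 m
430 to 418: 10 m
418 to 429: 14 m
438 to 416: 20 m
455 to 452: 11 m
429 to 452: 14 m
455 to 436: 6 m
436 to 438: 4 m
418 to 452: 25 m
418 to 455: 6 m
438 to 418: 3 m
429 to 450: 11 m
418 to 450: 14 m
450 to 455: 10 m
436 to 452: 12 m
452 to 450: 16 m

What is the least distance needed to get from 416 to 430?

33 m

Shortest distances from 416:
416: 0
438: 20  (via 416)
418: 23  (via 438)
436: 24  (via 438)
429: 27  (via 436)
455: 29  (via 418)
430: 33  (via 418)
Shortest route: 416–438–418–430 = 33 m.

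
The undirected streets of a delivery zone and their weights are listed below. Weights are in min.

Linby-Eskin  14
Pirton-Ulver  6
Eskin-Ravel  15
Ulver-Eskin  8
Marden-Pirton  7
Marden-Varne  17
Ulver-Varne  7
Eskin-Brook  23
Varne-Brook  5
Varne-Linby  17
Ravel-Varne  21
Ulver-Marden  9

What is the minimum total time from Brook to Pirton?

Shortest distances from Brook:
Brook: 0
Varne: 5  (via Brook)
Ulver: 12  (via Varne)
Pirton: 18  (via Ulver)
Shortest route: Brook → Varne → Ulver → Pirton = 18 min.

18 min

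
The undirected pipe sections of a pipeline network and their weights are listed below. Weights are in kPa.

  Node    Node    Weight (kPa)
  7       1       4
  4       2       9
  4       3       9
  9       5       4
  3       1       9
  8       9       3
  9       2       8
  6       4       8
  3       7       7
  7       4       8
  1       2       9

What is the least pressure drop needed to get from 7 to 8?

24 kPa

Compare a few routes:
7 → 4 → 2 → 9 → 8: 8+9+8+3 = 28
7 → 3 → 1 → 2 → 9 → 8: 7+9+9+8+3 = 36
7 → 1 → 2 → 9 → 8: 4+9+8+3 = 24
7 → 3 → 4 → 2 → 9 → 8: 7+9+9+8+3 = 36
Cheapest is 7 → 1 → 2 → 9 → 8 at 24 kPa.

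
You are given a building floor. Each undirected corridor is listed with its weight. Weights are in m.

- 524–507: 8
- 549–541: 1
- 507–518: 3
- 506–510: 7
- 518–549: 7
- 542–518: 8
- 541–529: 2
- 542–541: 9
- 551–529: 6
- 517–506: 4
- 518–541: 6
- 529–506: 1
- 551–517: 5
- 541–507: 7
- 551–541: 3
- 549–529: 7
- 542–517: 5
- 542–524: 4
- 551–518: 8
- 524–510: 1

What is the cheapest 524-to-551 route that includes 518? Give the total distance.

19 m

Shortest 524→518: 524–507–518 = 11
Shortest 518→551: 518–551 = 8
Total via 518: 11 + 8 = 19 m.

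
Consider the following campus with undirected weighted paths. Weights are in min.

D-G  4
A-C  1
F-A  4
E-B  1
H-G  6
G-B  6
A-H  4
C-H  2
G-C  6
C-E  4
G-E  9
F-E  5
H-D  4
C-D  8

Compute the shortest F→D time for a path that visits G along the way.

15 min

Shortest F→G: F → A → C → G = 11
Best G to D: G → D costing 4
Total via G: 11 + 4 = 15 min.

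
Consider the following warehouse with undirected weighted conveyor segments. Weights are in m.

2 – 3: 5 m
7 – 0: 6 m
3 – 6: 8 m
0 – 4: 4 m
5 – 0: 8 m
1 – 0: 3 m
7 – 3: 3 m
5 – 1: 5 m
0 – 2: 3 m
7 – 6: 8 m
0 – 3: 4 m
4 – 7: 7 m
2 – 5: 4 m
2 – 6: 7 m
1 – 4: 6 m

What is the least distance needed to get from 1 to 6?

Running Dijkstra from 1:
1: 0
0: 3  (via 1)
5: 5  (via 1)
2: 6  (via 0)
4: 6  (via 1)
3: 7  (via 0)
7: 9  (via 0)
6: 13  (via 2)
Shortest route: 1 → 0 → 2 → 6 = 13 m.

13 m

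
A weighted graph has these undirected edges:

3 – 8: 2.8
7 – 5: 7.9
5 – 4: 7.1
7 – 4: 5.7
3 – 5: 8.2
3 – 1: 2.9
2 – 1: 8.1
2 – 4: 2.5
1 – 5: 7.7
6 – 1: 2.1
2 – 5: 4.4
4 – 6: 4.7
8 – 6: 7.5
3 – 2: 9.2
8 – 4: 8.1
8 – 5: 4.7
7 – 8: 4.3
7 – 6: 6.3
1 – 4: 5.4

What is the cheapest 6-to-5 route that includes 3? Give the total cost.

Shortest 6→3: 6–1–3 = 5
Shortest 3→5: 3–8–5 = 7.5
Total via 3: 5 + 7.5 = 12.5.

12.5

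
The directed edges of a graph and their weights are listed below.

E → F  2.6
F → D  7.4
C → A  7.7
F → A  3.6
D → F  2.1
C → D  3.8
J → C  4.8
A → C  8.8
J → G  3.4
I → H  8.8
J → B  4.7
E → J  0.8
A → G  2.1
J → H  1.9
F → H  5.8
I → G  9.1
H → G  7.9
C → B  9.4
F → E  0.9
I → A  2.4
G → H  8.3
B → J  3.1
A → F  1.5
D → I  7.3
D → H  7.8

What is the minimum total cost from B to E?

Running Dijkstra from B:
B: 0
J: 3.1  (via B)
H: 5  (via J)
G: 6.5  (via J)
C: 7.9  (via J)
D: 11.7  (via C)
F: 13.8  (via D)
E: 14.7  (via F)
Shortest route: B–J–C–D–F–E = 14.7.

14.7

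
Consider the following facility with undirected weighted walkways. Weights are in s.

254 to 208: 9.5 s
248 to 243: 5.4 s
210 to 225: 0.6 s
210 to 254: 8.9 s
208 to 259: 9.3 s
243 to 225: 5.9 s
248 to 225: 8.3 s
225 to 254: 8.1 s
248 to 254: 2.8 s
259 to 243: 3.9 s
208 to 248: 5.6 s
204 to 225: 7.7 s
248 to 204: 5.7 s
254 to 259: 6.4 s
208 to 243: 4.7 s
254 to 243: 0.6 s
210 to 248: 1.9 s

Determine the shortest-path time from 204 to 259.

Shortest distances from 204:
204: 0
248: 5.7  (via 204)
210: 7.6  (via 248)
225: 7.7  (via 204)
254: 8.5  (via 248)
243: 9.1  (via 254)
208: 11.3  (via 248)
259: 13  (via 243)
Shortest route: 204–248–254–243–259 = 13 s.

13 s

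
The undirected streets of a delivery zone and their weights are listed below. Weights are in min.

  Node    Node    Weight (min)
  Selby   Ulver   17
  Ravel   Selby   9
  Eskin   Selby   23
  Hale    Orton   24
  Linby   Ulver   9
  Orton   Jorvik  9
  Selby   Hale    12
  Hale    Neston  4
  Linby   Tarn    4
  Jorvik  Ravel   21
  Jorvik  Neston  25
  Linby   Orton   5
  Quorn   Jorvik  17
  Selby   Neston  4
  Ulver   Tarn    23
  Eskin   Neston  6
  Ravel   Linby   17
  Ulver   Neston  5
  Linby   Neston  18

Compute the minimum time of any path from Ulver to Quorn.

40 min

Candidate routes:
Ulver → Linby → Orton → Jorvik → Quorn: 9+5+9+17 = 40
Ulver → Neston → Jorvik → Quorn: 5+25+17 = 47
The minimum is 40 min via Ulver → Linby → Orton → Jorvik → Quorn.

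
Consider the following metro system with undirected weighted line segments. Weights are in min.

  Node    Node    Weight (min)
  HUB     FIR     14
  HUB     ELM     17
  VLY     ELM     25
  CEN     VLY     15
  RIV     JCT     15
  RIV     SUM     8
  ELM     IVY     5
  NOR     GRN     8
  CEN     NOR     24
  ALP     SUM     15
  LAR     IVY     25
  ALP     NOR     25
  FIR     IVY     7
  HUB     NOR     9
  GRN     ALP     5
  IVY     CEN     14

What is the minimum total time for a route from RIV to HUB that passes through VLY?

Shortest RIV→VLY: RIV–SUM–ALP–GRN–NOR–CEN–VLY = 75
Shortest VLY→HUB: VLY–ELM–HUB = 42
Total via VLY: 75 + 42 = 117 min.

117 min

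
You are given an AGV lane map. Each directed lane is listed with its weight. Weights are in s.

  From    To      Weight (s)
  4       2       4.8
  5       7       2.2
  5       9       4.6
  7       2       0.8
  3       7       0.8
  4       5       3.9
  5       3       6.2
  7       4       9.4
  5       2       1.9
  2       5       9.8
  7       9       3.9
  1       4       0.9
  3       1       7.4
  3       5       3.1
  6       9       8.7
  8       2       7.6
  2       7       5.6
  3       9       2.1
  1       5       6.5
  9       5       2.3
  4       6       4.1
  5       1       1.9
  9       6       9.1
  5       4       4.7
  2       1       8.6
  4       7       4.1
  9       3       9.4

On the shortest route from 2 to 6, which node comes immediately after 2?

1

Compare a few routes:
2 → 1 → 4 → 6: 8.6+0.9+4.1 = 13.6
2 → 5 → 1 → 4 → 6: 9.8+1.9+0.9+4.1 = 16.7
2 → 7 → 9 → 6: 5.6+3.9+9.1 = 18.6
2 → 5 → 4 → 6: 9.8+4.7+4.1 = 18.6
Cheapest is 2 → 1 → 4 → 6 at 13.6 s.
So from 2 the first move is to 1.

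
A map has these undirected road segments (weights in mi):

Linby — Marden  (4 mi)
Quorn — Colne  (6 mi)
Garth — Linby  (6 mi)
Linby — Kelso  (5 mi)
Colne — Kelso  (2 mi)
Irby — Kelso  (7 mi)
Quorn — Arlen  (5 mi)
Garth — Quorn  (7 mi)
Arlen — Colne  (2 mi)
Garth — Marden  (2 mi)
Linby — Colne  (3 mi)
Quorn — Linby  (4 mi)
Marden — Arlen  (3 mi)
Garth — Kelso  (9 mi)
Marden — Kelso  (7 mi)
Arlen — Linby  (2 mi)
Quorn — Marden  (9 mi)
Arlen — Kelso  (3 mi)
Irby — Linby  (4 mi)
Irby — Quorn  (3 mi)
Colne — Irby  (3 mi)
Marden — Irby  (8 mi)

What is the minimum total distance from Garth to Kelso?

Compare a few routes:
Garth - Marden - Arlen - Kelso: 2+3+3 = 8
Garth - Marden - Kelso: 2+7 = 9
Garth - Kelso: 9 = 9
Cheapest is Garth - Marden - Arlen - Kelso at 8 mi.

8 mi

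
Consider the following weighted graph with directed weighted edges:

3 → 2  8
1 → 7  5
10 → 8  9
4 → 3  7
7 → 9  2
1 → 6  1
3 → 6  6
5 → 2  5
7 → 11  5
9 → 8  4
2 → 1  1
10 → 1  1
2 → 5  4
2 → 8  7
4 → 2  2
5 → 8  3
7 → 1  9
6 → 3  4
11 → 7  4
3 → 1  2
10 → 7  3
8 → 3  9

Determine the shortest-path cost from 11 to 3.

18

Enumerating some paths:
11–7–9–8–3: 4+2+4+9 = 19
11–7–1–6–3: 4+9+1+4 = 18
The minimum is 18 via 11–7–1–6–3.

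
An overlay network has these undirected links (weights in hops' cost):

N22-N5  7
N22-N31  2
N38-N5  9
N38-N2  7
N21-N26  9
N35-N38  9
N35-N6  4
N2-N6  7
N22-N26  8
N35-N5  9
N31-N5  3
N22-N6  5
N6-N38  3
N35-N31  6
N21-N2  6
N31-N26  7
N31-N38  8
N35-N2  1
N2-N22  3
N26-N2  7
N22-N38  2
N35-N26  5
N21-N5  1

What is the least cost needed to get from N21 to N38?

8 hops' cost

Settle nodes by increasing distance from N21:
N21: 0
N5: 1  (via N21)
N31: 4  (via N5)
N22: 6  (via N31)
N2: 6  (via N21)
N35: 7  (via N2)
N38: 8  (via N22)
Shortest route: N21 → N5 → N31 → N22 → N38 = 8 hops' cost.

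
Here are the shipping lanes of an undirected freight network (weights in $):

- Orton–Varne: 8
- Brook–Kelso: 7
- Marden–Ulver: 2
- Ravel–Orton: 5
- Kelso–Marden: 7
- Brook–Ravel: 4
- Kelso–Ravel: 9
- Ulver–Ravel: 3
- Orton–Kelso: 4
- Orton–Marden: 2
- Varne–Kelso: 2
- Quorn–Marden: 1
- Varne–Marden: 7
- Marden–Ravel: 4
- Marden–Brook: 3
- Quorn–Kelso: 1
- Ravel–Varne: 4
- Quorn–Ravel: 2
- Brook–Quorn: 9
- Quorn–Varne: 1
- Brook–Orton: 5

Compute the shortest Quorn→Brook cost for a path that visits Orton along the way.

Best Quorn to Orton: Quorn → Marden → Orton costing 3
Best Orton to Brook: Orton → Brook costing 5
Total via Orton: 3 + 5 = $8.

$8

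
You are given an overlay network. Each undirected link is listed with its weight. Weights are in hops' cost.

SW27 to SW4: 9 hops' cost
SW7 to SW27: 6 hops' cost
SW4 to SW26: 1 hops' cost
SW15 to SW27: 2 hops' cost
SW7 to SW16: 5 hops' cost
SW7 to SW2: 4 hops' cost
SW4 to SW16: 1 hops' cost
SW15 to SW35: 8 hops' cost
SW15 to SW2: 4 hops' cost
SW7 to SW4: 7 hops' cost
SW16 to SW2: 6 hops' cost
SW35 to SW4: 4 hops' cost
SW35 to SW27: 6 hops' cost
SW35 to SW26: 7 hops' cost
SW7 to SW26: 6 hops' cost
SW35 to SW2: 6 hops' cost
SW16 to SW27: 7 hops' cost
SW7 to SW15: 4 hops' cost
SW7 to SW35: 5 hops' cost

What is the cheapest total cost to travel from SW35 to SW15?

Candidate routes:
SW35 - SW2 - SW15: 6+4 = 10
SW35 - SW15: 8 = 8
SW35 - SW7 - SW15: 5+4 = 9
Cheapest is SW35 - SW15 at 8 hops' cost.

8 hops' cost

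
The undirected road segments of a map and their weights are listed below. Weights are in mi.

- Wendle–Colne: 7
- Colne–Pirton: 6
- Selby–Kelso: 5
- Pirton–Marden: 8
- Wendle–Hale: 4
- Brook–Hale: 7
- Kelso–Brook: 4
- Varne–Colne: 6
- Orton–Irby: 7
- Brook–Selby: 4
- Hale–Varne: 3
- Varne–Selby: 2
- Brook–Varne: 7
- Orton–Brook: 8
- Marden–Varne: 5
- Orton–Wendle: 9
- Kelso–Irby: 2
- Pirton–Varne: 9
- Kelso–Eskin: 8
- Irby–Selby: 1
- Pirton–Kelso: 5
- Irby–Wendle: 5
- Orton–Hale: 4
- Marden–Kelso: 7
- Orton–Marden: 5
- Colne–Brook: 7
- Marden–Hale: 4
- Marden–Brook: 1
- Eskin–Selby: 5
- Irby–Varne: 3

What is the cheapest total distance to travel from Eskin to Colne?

Running Dijkstra from Eskin:
Eskin: 0
Selby: 5  (via Eskin)
Irby: 6  (via Selby)
Varne: 7  (via Selby)
Kelso: 8  (via Eskin)
Brook: 9  (via Selby)
Hale: 10  (via Varne)
Marden: 10  (via Brook)
Wendle: 11  (via Irby)
Pirton: 13  (via Kelso)
Orton: 13  (via Irby)
Colne: 13  (via Varne)
Shortest route: Eskin–Selby–Varne–Colne = 13 mi.

13 mi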